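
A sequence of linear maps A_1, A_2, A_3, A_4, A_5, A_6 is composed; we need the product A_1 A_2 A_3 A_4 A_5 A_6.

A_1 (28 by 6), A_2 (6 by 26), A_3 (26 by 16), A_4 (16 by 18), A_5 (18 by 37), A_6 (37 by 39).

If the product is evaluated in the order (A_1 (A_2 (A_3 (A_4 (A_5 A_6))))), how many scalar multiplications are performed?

(A_5 A_6): 18×37 by 37×39 → 18×39, cost 18·37·39 = 25974
(A_4 (A_5 A_6)): 16×18 by 18×39 → 16×39, cost 16·18·39 = 11232; cumulative 37206
(A_3 (A_4 (A_5 A_6))): 26×16 by 16×39 → 26×39, cost 26·16·39 = 16224; cumulative 53430
(A_2 (A_3 (A_4 (A_5 A_6)))): 6×26 by 26×39 → 6×39, cost 6·26·39 = 6084; cumulative 59514
(A_1 (A_2 (A_3 (A_4 (A_5 A_6))))): 28×6 by 6×39 → 28×39, cost 28·6·39 = 6552; cumulative 66066
Total: 66066 scalar multiplications.

66066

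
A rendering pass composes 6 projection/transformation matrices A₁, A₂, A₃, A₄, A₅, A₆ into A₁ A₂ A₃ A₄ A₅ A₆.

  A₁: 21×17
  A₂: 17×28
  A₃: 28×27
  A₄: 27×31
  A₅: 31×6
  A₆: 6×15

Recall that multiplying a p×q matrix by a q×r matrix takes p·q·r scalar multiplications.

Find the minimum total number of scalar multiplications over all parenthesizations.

16446

Adjacent pairs: A₁A₂ = 21·17·28 = 9996; A₂A₃ = 17·28·27 = 12852; A₃A₄ = 28·27·31 = 23436; A₄A₅ = 27·31·6 = 5022; A₅A₆ = 31·6·15 = 2790.
Length 3: A₁..A₃: k=1: 0+12852+21·17·27=22491; k=2: 9996+0+21·28·27=25872 → min 22491 | A₂..A₄: k=2: 0+23436+17·28·31=38192; k=3: 12852+0+17·27·31=27081 → min 27081 | A₃..A₅: k=3: 0+5022+28·27·6=9558; k=4: 23436+0+28·31·6=28644 → min 9558 | A₄..A₆: k=4: 0+2790+27·31·15=15345; k=5: 5022+0+27·6·15=7452 → min 7452.
Length 4: A₁..A₄: k=1: 0+27081+21·17·31=38148; k=2: 9996+23436+21·28·31=51660; k=3: 22491+0+21·27·31=40068 → min 38148 | A₂..A₅: k=2: 0+9558+17·28·6=12414; k=3: 12852+5022+17·27·6=20628; k=4: 27081+0+17·31·6=30243 → min 12414 | A₃..A₆: k=3: 0+7452+28·27·15=18792; k=4: 23436+2790+28·31·15=39246; k=5: 9558+0+28·6·15=12078 → min 12078.
Length 5: A₁..A₅: k=1: 0+12414+21·17·6=14556; k=2: 9996+9558+21·28·6=23082; k=3: 22491+5022+21·27·6=30915; k=4: 38148+0+21·31·6=42054 → min 14556 | A₂..A₆: k=2: 0+12078+17·28·15=19218; k=3: 12852+7452+17·27·15=27189; k=4: 27081+2790+17·31·15=37776; k=5: 12414+0+17·6·15=13944 → min 13944.
Length 6: A₁..A₆: k=1: 0+13944+21·17·15=19299; k=2: 9996+12078+21·28·15=30894; k=3: 22491+7452+21·27·15=38448; k=4: 38148+2790+21·31·15=50703; k=5: 14556+0+21·6·15=16446 → min 16446.
Optimal order: ((A₁ (A₂ (A₃ (A₄ A₅)))) A₆) with cost 16446.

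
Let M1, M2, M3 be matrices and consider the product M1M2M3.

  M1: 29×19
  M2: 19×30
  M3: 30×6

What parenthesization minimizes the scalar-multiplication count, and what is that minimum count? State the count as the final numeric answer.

6726

(M1(M2M3)): cost 6726.
((M1M2)M3): cost 21750.
Optimal: (M1(M2M3)) with cost 6726.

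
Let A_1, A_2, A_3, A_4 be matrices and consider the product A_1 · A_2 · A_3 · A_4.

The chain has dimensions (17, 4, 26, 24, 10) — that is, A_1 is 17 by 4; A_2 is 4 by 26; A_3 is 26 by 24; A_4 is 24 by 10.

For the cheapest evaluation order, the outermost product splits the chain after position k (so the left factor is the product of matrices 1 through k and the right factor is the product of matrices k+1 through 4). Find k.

Adjacent pairs: A_1A_2 = 17·4·26 = 1768; A_2A_3 = 4·26·24 = 2496; A_3A_4 = 26·24·10 = 6240.
Length 3: A_1..A_3: k=1: 0+2496+17·4·24=4128; k=2: 1768+0+17·26·24=12376 → min 4128 | A_2..A_4: k=2: 0+6240+4·26·10=7280; k=3: 2496+0+4·24·10=3456 → min 3456.
Top-level splits: k=1: (A_1..A_1)·(A_2..A_4) → 0+3456+17·4·10 = 4136; k=2: (A_1..A_2)·(A_3..A_4) → 1768+6240+17·26·10 = 12428; k=3: (A_1..A_3)·(A_4..A_4) → 4128+0+17·24·10 = 8208.
Best split is after A_1, i.e. k = 1.

1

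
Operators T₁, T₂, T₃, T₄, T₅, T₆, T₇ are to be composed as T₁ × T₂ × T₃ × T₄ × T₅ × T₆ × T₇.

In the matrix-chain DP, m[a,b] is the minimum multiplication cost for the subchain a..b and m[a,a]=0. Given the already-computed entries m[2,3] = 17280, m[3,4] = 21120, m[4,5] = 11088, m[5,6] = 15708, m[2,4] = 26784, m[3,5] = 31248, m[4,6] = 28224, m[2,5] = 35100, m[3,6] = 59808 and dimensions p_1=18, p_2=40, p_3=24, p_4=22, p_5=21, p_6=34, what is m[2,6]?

m[2,6] = min over k∈[2,5] of m[2,k]+m[k+1,6]+p_{1}·p_k·p_{6}.
k=2: 0 + 59808 + 18·40·34 = 84288; k=3: 17280 + 28224 + 18·24·34 = 60192; k=4: 26784 + 15708 + 18·22·34 = 55956; k=5: 35100 + 0 + 18·21·34 = 47952.
Minimum: 47952 at k=5.

47952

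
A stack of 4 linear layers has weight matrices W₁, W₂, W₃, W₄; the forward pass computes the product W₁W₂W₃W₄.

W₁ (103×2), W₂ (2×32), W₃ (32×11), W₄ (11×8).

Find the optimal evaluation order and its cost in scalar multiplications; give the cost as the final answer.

2528

Adjacent pairs: W₁W₂ = 103·2·32 = 6592; W₂W₃ = 2·32·11 = 704; W₃W₄ = 32·11·8 = 2816.
Length 3: W₁..W₃: k=1: 0+704+103·2·11=2970; k=2: 6592+0+103·32·11=42848 → min 2970 | W₂..W₄: k=2: 0+2816+2·32·8=3328; k=3: 704+0+2·11·8=880 → min 880.
Length 4: W₁..W₄: k=1: 0+880+103·2·8=2528; k=2: 6592+2816+103·32·8=35776; k=3: 2970+0+103·11·8=12034 → min 2528.
Optimal parenthesization: (W₁((W₂W₃)W₄)) with cost 2528.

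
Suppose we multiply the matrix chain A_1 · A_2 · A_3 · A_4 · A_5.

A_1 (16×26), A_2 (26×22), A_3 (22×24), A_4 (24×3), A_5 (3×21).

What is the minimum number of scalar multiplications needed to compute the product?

5556

Adjacent pairs: A_1A_2 = 16·26·22 = 9152; A_2A_3 = 26·22·24 = 13728; A_3A_4 = 22·24·3 = 1584; A_4A_5 = 24·3·21 = 1512.
Length 3: A_1..A_3: k=1: 0+13728+16·26·24=23712; k=2: 9152+0+16·22·24=17600 → min 17600 | A_2..A_4: k=2: 0+1584+26·22·3=3300; k=3: 13728+0+26·24·3=15600 → min 3300 | A_3..A_5: k=3: 0+1512+22·24·21=12600; k=4: 1584+0+22·3·21=2970 → min 2970.
Length 4: A_1..A_4: k=1: 0+3300+16·26·3=4548; k=2: 9152+1584+16·22·3=11792; k=3: 17600+0+16·24·3=18752 → min 4548 | A_2..A_5: k=2: 0+2970+26·22·21=14982; k=3: 13728+1512+26·24·21=28344; k=4: 3300+0+26·3·21=4938 → min 4938.
Length 5: A_1..A_5: k=1: 0+4938+16·26·21=13674; k=2: 9152+2970+16·22·21=19514; k=3: 17600+1512+16·24·21=27176; k=4: 4548+0+16·3·21=5556 → min 5556.
Optimal order: ((A_1 · (A_2 · (A_3 · A_4))) · A_5) with cost 5556.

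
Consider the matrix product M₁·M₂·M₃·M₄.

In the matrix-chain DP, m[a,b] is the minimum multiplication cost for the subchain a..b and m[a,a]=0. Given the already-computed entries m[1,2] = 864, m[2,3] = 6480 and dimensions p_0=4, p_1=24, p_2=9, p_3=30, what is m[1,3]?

m[1,3] = min over k∈[1,2] of m[1,k]+m[k+1,3]+p_{0}·p_k·p_{3}.
k=1: 0 + 6480 + 4·24·30 = 9360; k=2: 864 + 0 + 4·9·30 = 1944.
Minimum: 1944 at k=2.

1944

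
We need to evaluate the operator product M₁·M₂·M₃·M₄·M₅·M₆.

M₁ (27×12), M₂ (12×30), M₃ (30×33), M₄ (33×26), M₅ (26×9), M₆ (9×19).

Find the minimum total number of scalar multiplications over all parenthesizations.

Adjacent pairs: M₁M₂ = 27·12·30 = 9720; M₂M₃ = 12·30·33 = 11880; M₃M₄ = 30·33·26 = 25740; M₄M₅ = 33·26·9 = 7722; M₅M₆ = 26·9·19 = 4446.
Length 3: M₁..M₃: k=1: 0+11880+27·12·33=22572; k=2: 9720+0+27·30·33=36450 → min 22572 | M₂..M₄: k=2: 0+25740+12·30·26=35100; k=3: 11880+0+12·33·26=22176 → min 22176 | M₃..M₅: k=3: 0+7722+30·33·9=16632; k=4: 25740+0+30·26·9=32760 → min 16632 | M₄..M₆: k=4: 0+4446+33·26·19=20748; k=5: 7722+0+33·9·19=13365 → min 13365.
Length 4: M₁..M₄: k=1: 0+22176+27·12·26=30600; k=2: 9720+25740+27·30·26=56520; k=3: 22572+0+27·33·26=45738 → min 30600 | M₂..M₅: k=2: 0+16632+12·30·9=19872; k=3: 11880+7722+12·33·9=23166; k=4: 22176+0+12·26·9=24984 → min 19872 | M₃..M₆: k=3: 0+13365+30·33·19=32175; k=4: 25740+4446+30·26·19=45006; k=5: 16632+0+30·9·19=21762 → min 21762.
Length 5: M₁..M₅: k=1: 0+19872+27·12·9=22788; k=2: 9720+16632+27·30·9=33642; k=3: 22572+7722+27·33·9=38313; k=4: 30600+0+27·26·9=36918 → min 22788 | M₂..M₆: k=2: 0+21762+12·30·19=28602; k=3: 11880+13365+12·33·19=32769; k=4: 22176+4446+12·26·19=32550; k=5: 19872+0+12·9·19=21924 → min 21924.
Length 6: M₁..M₆: k=1: 0+21924+27·12·19=28080; k=2: 9720+21762+27·30·19=46872; k=3: 22572+13365+27·33·19=52866; k=4: 30600+4446+27·26·19=48384; k=5: 22788+0+27·9·19=27405 → min 27405.
Optimal order: ((M₁·(M₂·(M₃·(M₄·M₅))))·M₆) with cost 27405.

27405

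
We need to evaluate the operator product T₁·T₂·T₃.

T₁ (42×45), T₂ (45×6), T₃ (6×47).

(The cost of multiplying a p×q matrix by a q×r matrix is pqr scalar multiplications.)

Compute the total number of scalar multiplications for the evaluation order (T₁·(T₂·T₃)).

(T₂·T₃): 45×6 by 6×47 → 45×47, cost 45·6·47 = 12690
(T₁·(T₂·T₃)): 42×45 by 45×47 → 42×47, cost 42·45·47 = 88830; cumulative 101520
Total: 101520 scalar multiplications.

101520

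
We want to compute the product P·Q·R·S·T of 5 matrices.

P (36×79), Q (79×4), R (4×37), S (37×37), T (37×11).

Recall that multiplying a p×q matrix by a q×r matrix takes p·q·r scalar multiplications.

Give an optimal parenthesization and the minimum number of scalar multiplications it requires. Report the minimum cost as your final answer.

20064

Adjacent pairs: PQ = 36·79·4 = 11376; QR = 79·4·37 = 11692; RS = 4·37·37 = 5476; ST = 37·37·11 = 15059.
Length 3: P..R: k=1: 0+11692+36·79·37=116920; k=2: 11376+0+36·4·37=16704 → min 16704 | Q..S: k=2: 0+5476+79·4·37=17168; k=3: 11692+0+79·37·37=119843 → min 17168 | R..T: k=3: 0+15059+4·37·11=16687; k=4: 5476+0+4·37·11=7104 → min 7104.
Length 4: P..S: k=1: 0+17168+36·79·37=122396; k=2: 11376+5476+36·4·37=22180; k=3: 16704+0+36·37·37=65988 → min 22180 | Q..T: k=2: 0+7104+79·4·11=10580; k=3: 11692+15059+79·37·11=58904; k=4: 17168+0+79·37·11=49321 → min 10580.
Length 5: P..T: k=1: 0+10580+36·79·11=41864; k=2: 11376+7104+36·4·11=20064; k=3: 16704+15059+36·37·11=46415; k=4: 22180+0+36·37·11=36832 → min 20064.
Optimal parenthesization: ((P·Q)·((R·S)·T)) with cost 20064.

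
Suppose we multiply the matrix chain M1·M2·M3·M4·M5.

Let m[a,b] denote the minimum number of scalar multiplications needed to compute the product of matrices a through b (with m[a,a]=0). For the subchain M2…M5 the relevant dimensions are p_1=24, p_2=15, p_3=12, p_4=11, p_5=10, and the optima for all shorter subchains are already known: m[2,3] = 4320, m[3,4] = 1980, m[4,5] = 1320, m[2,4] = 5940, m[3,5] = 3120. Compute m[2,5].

m[2,5] = min over k∈[2,4] of m[2,k]+m[k+1,5]+p_{1}·p_k·p_{5}.
k=2: 0 + 3120 + 24·15·10 = 6720; k=3: 4320 + 1320 + 24·12·10 = 8520; k=4: 5940 + 0 + 24·11·10 = 8580.
Minimum: 6720 at k=2.

6720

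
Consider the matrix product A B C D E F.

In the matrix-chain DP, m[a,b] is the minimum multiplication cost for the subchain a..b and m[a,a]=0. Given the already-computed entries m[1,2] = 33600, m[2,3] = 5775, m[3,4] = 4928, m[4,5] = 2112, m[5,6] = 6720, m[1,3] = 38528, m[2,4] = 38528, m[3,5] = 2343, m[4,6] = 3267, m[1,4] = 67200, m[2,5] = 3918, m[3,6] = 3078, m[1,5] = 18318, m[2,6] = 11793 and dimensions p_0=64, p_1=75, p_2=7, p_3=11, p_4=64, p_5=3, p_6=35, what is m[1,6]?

m[1,6] = min over k∈[1,5] of m[1,k]+m[k+1,6]+p_{0}·p_k·p_{6}.
k=1: 0 + 11793 + 64·75·35 = 179793; k=2: 33600 + 3078 + 64·7·35 = 52358; k=3: 38528 + 3267 + 64·11·35 = 66435; k=4: 67200 + 6720 + 64·64·35 = 217280; k=5: 18318 + 0 + 64·3·35 = 25038.
Minimum: 25038 at k=5.

25038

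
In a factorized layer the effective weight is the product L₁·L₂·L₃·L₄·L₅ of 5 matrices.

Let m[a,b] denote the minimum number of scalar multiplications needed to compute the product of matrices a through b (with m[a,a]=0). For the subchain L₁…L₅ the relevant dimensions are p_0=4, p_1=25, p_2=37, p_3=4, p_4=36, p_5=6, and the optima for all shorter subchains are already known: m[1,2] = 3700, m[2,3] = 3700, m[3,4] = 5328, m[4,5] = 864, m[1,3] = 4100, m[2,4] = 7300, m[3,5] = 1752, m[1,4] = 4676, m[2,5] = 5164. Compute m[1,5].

5060

m[1,5] = min over k∈[1,4] of m[1,k]+m[k+1,5]+p_{0}·p_k·p_{5}.
k=1: 0 + 5164 + 4·25·6 = 5764; k=2: 3700 + 1752 + 4·37·6 = 6340; k=3: 4100 + 864 + 4·4·6 = 5060; k=4: 4676 + 0 + 4·36·6 = 5540.
Minimum: 5060 at k=3.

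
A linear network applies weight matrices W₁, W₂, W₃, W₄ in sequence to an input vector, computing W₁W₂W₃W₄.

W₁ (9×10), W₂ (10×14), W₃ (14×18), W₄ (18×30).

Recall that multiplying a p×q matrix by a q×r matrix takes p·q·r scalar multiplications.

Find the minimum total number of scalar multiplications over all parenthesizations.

8388

Adjacent pairs: W₁W₂ = 9·10·14 = 1260; W₂W₃ = 10·14·18 = 2520; W₃W₄ = 14·18·30 = 7560.
Length 3: W₁..W₃: k=1: 0+2520+9·10·18=4140; k=2: 1260+0+9·14·18=3528 → min 3528 | W₂..W₄: k=2: 0+7560+10·14·30=11760; k=3: 2520+0+10·18·30=7920 → min 7920.
Length 4: W₁..W₄: k=1: 0+7920+9·10·30=10620; k=2: 1260+7560+9·14·30=12600; k=3: 3528+0+9·18·30=8388 → min 8388.
Optimal order: (((W₁W₂)W₃)W₄) with cost 8388.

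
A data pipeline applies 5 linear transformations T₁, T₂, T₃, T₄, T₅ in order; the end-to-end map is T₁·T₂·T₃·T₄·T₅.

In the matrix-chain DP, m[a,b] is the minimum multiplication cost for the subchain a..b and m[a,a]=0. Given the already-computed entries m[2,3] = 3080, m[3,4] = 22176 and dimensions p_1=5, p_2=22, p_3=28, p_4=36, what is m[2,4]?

8120

m[2,4] = min over k∈[2,3] of m[2,k]+m[k+1,4]+p_{1}·p_k·p_{4}.
k=2: 0 + 22176 + 5·22·36 = 26136; k=3: 3080 + 0 + 5·28·36 = 8120.
Minimum: 8120 at k=3.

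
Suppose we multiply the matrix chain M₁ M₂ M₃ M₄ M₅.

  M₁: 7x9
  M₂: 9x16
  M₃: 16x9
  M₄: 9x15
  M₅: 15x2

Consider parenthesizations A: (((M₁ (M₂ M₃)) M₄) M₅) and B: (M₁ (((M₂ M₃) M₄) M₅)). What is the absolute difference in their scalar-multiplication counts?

Order A = (((M₁ (M₂ M₃)) M₄) M₅): (M₂ M₃): 9×16 by 16×9 → 9×9, cost 9·16·9 = 1296; (M₁ (M₂ M₃)): 7×9 by 9×9 → 7×9, cost 7·9·9 = 567; cumulative 1863; ((M₁ (M₂ M₃)) M₄): 7×9 by 9×15 → 7×15, cost 7·9·15 = 945; cumulative 2808; (((M₁ (M₂ M₃)) M₄) M₅): 7×15 by 15×2 → 7×2, cost 7·15·2 = 210; cumulative 3018. Total 3018.
Order B = (M₁ (((M₂ M₃) M₄) M₅)): (M₂ M₃): 9×16 by 16×9 → 9×9, cost 9·16·9 = 1296; ((M₂ M₃) M₄): 9×9 by 9×15 → 9×15, cost 9·9·15 = 1215; cumulative 2511; (((M₂ M₃) M₄) M₅): 9×15 by 15×2 → 9×2, cost 9·15·2 = 270; cumulative 2781; (M₁ (((M₂ M₃) M₄) M₅)): 7×9 by 9×2 → 7×2, cost 7·9·2 = 126; cumulative 2907. Total 2907.
Difference: |3018 − 2907| = 111.

111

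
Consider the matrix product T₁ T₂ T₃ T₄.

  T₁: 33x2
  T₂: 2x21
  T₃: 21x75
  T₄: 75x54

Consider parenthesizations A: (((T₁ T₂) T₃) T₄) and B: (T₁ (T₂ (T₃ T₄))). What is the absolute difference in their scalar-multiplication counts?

96129

Order A = (((T₁ T₂) T₃) T₄): (T₁ T₂): 33×2 by 2×21 → 33×21, cost 33·2·21 = 1386; ((T₁ T₂) T₃): 33×21 by 21×75 → 33×75, cost 33·21·75 = 51975; cumulative 53361; (((T₁ T₂) T₃) T₄): 33×75 by 75×54 → 33×54, cost 33·75·54 = 133650; cumulative 187011. Total 187011.
Order B = (T₁ (T₂ (T₃ T₄))): (T₃ T₄): 21×75 by 75×54 → 21×54, cost 21·75·54 = 85050; (T₂ (T₃ T₄)): 2×21 by 21×54 → 2×54, cost 2·21·54 = 2268; cumulative 87318; (T₁ (T₂ (T₃ T₄))): 33×2 by 2×54 → 33×54, cost 33·2·54 = 3564; cumulative 90882. Total 90882.
Difference: |187011 − 90882| = 96129.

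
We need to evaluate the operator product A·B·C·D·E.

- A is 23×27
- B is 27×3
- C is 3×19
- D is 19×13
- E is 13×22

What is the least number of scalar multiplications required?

Adjacent pairs: AB = 23·27·3 = 1863; BC = 27·3·19 = 1539; CD = 3·19·13 = 741; DE = 19·13·22 = 5434.
Length 3: A..C: k=1: 0+1539+23·27·19=13338; k=2: 1863+0+23·3·19=3174 → min 3174 | B..D: k=2: 0+741+27·3·13=1794; k=3: 1539+0+27·19·13=8208 → min 1794 | C..E: k=3: 0+5434+3·19·22=6688; k=4: 741+0+3·13·22=1599 → min 1599.
Length 4: A..D: k=1: 0+1794+23·27·13=9867; k=2: 1863+741+23·3·13=3501; k=3: 3174+0+23·19·13=8855 → min 3501 | B..E: k=2: 0+1599+27·3·22=3381; k=3: 1539+5434+27·19·22=18259; k=4: 1794+0+27·13·22=9516 → min 3381.
Length 5: A..E: k=1: 0+3381+23·27·22=17043; k=2: 1863+1599+23·3·22=4980; k=3: 3174+5434+23·19·22=18222; k=4: 3501+0+23·13·22=10079 → min 4980.
Optimal order: ((A·B)·((C·D)·E)) with cost 4980.

4980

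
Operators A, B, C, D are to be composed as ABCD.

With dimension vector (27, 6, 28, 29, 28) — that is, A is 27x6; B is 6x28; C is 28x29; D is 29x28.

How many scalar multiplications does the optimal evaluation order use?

14280

Adjacent pairs: AB = 27·6·28 = 4536; BC = 6·28·29 = 4872; CD = 28·29·28 = 22736.
Length 3: A..C: k=1: 0+4872+27·6·29=9570; k=2: 4536+0+27·28·29=26460 → min 9570 | B..D: k=2: 0+22736+6·28·28=27440; k=3: 4872+0+6·29·28=9744 → min 9744.
Length 4: A..D: k=1: 0+9744+27·6·28=14280; k=2: 4536+22736+27·28·28=48440; k=3: 9570+0+27·29·28=31494 → min 14280.
Optimal order: (A((BC)D)) with cost 14280.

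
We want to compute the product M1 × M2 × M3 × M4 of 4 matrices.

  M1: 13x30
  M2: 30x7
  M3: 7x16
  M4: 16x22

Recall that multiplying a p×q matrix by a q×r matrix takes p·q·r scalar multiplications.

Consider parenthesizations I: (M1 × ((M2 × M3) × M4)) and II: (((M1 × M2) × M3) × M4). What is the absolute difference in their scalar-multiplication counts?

13738

Order I = (M1 × ((M2 × M3) × M4)): (M2 × M3): 30×7 by 7×16 → 30×16, cost 30·7·16 = 3360; ((M2 × M3) × M4): 30×16 by 16×22 → 30×22, cost 30·16·22 = 10560; cumulative 13920; (M1 × ((M2 × M3) × M4)): 13×30 by 30×22 → 13×22, cost 13·30·22 = 8580; cumulative 22500. Total 22500.
Order II = (((M1 × M2) × M3) × M4): (M1 × M2): 13×30 by 30×7 → 13×7, cost 13·30·7 = 2730; ((M1 × M2) × M3): 13×7 by 7×16 → 13×16, cost 13·7·16 = 1456; cumulative 4186; (((M1 × M2) × M3) × M4): 13×16 by 16×22 → 13×22, cost 13·16·22 = 4576; cumulative 8762. Total 8762.
Difference: |22500 − 8762| = 13738.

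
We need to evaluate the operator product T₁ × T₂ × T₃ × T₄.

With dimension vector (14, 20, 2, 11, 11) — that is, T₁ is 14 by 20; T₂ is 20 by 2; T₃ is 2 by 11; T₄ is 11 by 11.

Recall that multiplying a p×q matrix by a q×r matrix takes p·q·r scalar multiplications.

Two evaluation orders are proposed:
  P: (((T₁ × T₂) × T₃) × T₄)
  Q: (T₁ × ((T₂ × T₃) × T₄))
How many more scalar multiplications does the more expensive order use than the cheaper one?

3378

Order P = (((T₁ × T₂) × T₃) × T₄): (T₁ × T₂): 14×20 by 20×2 → 14×2, cost 14·20·2 = 560; ((T₁ × T₂) × T₃): 14×2 by 2×11 → 14×11, cost 14·2·11 = 308; cumulative 868; (((T₁ × T₂) × T₃) × T₄): 14×11 by 11×11 → 14×11, cost 14·11·11 = 1694; cumulative 2562. Total 2562.
Order Q = (T₁ × ((T₂ × T₃) × T₄)): (T₂ × T₃): 20×2 by 2×11 → 20×11, cost 20·2·11 = 440; ((T₂ × T₃) × T₄): 20×11 by 11×11 → 20×11, cost 20·11·11 = 2420; cumulative 2860; (T₁ × ((T₂ × T₃) × T₄)): 14×20 by 20×11 → 14×11, cost 14·20·11 = 3080; cumulative 5940. Total 5940.
Difference: |2562 − 5940| = 3378.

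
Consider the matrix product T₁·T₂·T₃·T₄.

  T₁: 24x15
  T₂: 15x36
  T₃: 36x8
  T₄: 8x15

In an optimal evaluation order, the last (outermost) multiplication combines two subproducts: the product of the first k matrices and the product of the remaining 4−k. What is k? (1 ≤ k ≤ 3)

3

Adjacent pairs: T₁T₂ = 24·15·36 = 12960; T₂T₃ = 15·36·8 = 4320; T₃T₄ = 36·8·15 = 4320.
Length 3: T₁..T₃: k=1: 0+4320+24·15·8=7200; k=2: 12960+0+24·36·8=19872 → min 7200 | T₂..T₄: k=2: 0+4320+15·36·15=12420; k=3: 4320+0+15·8·15=6120 → min 6120.
Top-level splits: k=1: (T₁..T₁)·(T₂..T₄) → 0+6120+24·15·15 = 11520; k=2: (T₁..T₂)·(T₃..T₄) → 12960+4320+24·36·15 = 30240; k=3: (T₁..T₃)·(T₄..T₄) → 7200+0+24·8·15 = 10080.
Best split is after T₃, i.e. k = 3.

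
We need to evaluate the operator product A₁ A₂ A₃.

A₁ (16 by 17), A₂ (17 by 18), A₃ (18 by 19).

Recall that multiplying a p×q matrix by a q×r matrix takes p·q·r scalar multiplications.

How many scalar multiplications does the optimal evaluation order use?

10368

Order (A₁ (A₂ A₃)): (A₂ A₃): 17×18 by 18×19 → 17×19, cost 17·18·19 = 5814; (A₁ (A₂ A₃)): 16×17 by 17×19 → 16×19, cost 16·17·19 = 5168; cumulative 10982. Total 10982.
Order ((A₁ A₂) A₃): (A₁ A₂): 16×17 by 17×18 → 16×18, cost 16·17·18 = 4896; ((A₁ A₂) A₃): 16×18 by 18×19 → 16×19, cost 16·18·19 = 5472; cumulative 10368. Total 10368.
Minimum: 10368.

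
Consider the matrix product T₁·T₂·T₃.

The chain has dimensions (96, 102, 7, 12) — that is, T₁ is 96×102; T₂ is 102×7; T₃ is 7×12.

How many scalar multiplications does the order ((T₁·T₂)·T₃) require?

(T₁·T₂): 96×102 by 102×7 → 96×7, cost 96·102·7 = 68544
((T₁·T₂)·T₃): 96×7 by 7×12 → 96×12, cost 96·7·12 = 8064; cumulative 76608
Total: 76608 scalar multiplications.

76608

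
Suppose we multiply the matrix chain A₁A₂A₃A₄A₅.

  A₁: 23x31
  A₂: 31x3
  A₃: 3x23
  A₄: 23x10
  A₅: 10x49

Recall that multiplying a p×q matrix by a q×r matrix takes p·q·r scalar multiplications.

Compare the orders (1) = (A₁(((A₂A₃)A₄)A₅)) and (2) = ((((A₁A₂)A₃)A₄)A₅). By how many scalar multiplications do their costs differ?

39110

Order (1) = (A₁(((A₂A₃)A₄)A₅)): (A₂A₃): 31×3 by 3×23 → 31×23, cost 31·3·23 = 2139; ((A₂A₃)A₄): 31×23 by 23×10 → 31×10, cost 31·23·10 = 7130; cumulative 9269; (((A₂A₃)A₄)A₅): 31×10 by 10×49 → 31×49, cost 31·10·49 = 15190; cumulative 24459; (A₁(((A₂A₃)A₄)A₅)): 23×31 by 31×49 → 23×49, cost 23·31·49 = 34937; cumulative 59396. Total 59396.
Order (2) = ((((A₁A₂)A₃)A₄)A₅): (A₁A₂): 23×31 by 31×3 → 23×3, cost 23·31·3 = 2139; ((A₁A₂)A₃): 23×3 by 3×23 → 23×23, cost 23·3·23 = 1587; cumulative 3726; (((A₁A₂)A₃)A₄): 23×23 by 23×10 → 23×10, cost 23·23·10 = 5290; cumulative 9016; ((((A₁A₂)A₃)A₄)A₅): 23×10 by 10×49 → 23×49, cost 23·10·49 = 11270; cumulative 20286. Total 20286.
Difference: |59396 − 20286| = 39110.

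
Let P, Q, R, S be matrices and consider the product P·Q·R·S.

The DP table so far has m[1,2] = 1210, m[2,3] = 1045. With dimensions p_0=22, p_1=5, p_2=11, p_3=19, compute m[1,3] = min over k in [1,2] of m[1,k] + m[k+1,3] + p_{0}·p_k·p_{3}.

3135

m[1,3] = min over k∈[1,2] of m[1,k]+m[k+1,3]+p_{0}·p_k·p_{3}.
k=1: 0 + 1045 + 22·5·19 = 3135; k=2: 1210 + 0 + 22·11·19 = 5808.
Minimum: 3135 at k=1.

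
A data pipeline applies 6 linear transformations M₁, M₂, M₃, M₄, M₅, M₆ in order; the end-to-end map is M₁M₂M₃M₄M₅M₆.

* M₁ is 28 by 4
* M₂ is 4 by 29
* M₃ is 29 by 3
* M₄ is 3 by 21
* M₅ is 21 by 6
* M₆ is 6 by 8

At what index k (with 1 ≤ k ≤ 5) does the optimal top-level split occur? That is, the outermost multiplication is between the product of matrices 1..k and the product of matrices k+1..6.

Adjacent pairs: M₁M₂ = 28·4·29 = 3248; M₂M₃ = 4·29·3 = 348; M₃M₄ = 29·3·21 = 1827; M₄M₅ = 3·21·6 = 378; M₅M₆ = 21·6·8 = 1008.
Length 3: M₁..M₃: k=1: 0+348+28·4·3=684; k=2: 3248+0+28·29·3=5684 → min 684 | M₂..M₄: k=2: 0+1827+4·29·21=4263; k=3: 348+0+4·3·21=600 → min 600 | M₃..M₅: k=3: 0+378+29·3·6=900; k=4: 1827+0+29·21·6=5481 → min 900 | M₄..M₆: k=4: 0+1008+3·21·8=1512; k=5: 378+0+3·6·8=522 → min 522.
Length 4: M₁..M₄: k=1: 0+600+28·4·21=2952; k=2: 3248+1827+28·29·21=22127; k=3: 684+0+28·3·21=2448 → min 2448 | M₂..M₅: k=2: 0+900+4·29·6=1596; k=3: 348+378+4·3·6=798; k=4: 600+0+4·21·6=1104 → min 798 | M₃..M₆: k=3: 0+522+29·3·8=1218; k=4: 1827+1008+29·21·8=7707; k=5: 900+0+29·6·8=2292 → min 1218.
Length 5: M₁..M₅: k=1: 0+798+28·4·6=1470; k=2: 3248+900+28·29·6=9020; k=3: 684+378+28·3·6=1566; k=4: 2448+0+28·21·6=5976 → min 1470 | M₂..M₆: k=2: 0+1218+4·29·8=2146; k=3: 348+522+4·3·8=966; k=4: 600+1008+4·21·8=2280; k=5: 798+0+4·6·8=990 → min 966.
Top-level splits: k=1: (M₁..M₁)·(M₂..M₆) → 0+966+28·4·8 = 1862; k=2: (M₁..M₂)·(M₃..M₆) → 3248+1218+28·29·8 = 10962; k=3: (M₁..M₃)·(M₄..M₆) → 684+522+28·3·8 = 1878; k=4: (M₁..M₄)·(M₅..M₆) → 2448+1008+28·21·8 = 8160; k=5: (M₁..M₅)·(M₆..M₆) → 1470+0+28·6·8 = 2814.
Best split is after M₁, i.e. k = 1.

1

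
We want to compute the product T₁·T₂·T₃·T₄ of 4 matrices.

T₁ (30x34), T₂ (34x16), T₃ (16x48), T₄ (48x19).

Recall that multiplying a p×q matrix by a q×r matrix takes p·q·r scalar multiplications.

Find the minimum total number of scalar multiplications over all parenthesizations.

40032

Adjacent pairs: T₁T₂ = 30·34·16 = 16320; T₂T₃ = 34·16·48 = 26112; T₃T₄ = 16·48·19 = 14592.
Length 3: T₁..T₃: k=1: 0+26112+30·34·48=75072; k=2: 16320+0+30·16·48=39360 → min 39360 | T₂..T₄: k=2: 0+14592+34·16·19=24928; k=3: 26112+0+34·48·19=57120 → min 24928.
Length 4: T₁..T₄: k=1: 0+24928+30·34·19=44308; k=2: 16320+14592+30·16·19=40032; k=3: 39360+0+30·48·19=66720 → min 40032.
Optimal order: ((T₁·T₂)·(T₃·T₄)) with cost 40032.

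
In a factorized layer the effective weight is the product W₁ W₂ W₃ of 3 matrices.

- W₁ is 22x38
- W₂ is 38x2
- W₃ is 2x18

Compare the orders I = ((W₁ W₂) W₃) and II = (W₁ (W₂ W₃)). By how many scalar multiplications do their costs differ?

Order I = ((W₁ W₂) W₃): (W₁ W₂): 22×38 by 38×2 → 22×2, cost 22·38·2 = 1672; ((W₁ W₂) W₃): 22×2 by 2×18 → 22×18, cost 22·2·18 = 792; cumulative 2464. Total 2464.
Order II = (W₁ (W₂ W₃)): (W₂ W₃): 38×2 by 2×18 → 38×18, cost 38·2·18 = 1368; (W₁ (W₂ W₃)): 22×38 by 38×18 → 22×18, cost 22·38·18 = 15048; cumulative 16416. Total 16416.
Difference: |2464 − 16416| = 13952.

13952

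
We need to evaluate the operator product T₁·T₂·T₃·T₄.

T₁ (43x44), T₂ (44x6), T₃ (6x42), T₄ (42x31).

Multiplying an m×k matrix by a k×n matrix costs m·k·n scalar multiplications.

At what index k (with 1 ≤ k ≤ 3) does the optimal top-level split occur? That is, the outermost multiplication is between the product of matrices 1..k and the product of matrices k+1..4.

Adjacent pairs: T₁T₂ = 43·44·6 = 11352; T₂T₃ = 44·6·42 = 11088; T₃T₄ = 6·42·31 = 7812.
Length 3: T₁..T₃: k=1: 0+11088+43·44·42=90552; k=2: 11352+0+43·6·42=22188 → min 22188 | T₂..T₄: k=2: 0+7812+44·6·31=15996; k=3: 11088+0+44·42·31=68376 → min 15996.
Top-level splits: k=1: (T₁..T₁)·(T₂..T₄) → 0+15996+43·44·31 = 74648; k=2: (T₁..T₂)·(T₃..T₄) → 11352+7812+43·6·31 = 27162; k=3: (T₁..T₃)·(T₄..T₄) → 22188+0+43·42·31 = 78174.
Best split is after T₂, i.e. k = 2.

2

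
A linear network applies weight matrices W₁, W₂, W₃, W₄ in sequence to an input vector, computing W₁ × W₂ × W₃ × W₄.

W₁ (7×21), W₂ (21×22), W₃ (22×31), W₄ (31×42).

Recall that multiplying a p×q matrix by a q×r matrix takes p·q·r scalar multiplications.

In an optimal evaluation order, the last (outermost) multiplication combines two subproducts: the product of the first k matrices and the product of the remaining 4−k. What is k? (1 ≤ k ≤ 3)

Adjacent pairs: W₁W₂ = 7·21·22 = 3234; W₂W₃ = 21·22·31 = 14322; W₃W₄ = 22·31·42 = 28644.
Length 3: W₁..W₃: k=1: 0+14322+7·21·31=18879; k=2: 3234+0+7·22·31=8008 → min 8008 | W₂..W₄: k=2: 0+28644+21·22·42=48048; k=3: 14322+0+21·31·42=41664 → min 41664.
Top-level splits: k=1: (W₁..W₁)·(W₂..W₄) → 0+41664+7·21·42 = 47838; k=2: (W₁..W₂)·(W₃..W₄) → 3234+28644+7·22·42 = 38346; k=3: (W₁..W₃)·(W₄..W₄) → 8008+0+7·31·42 = 17122.
Best split is after W₃, i.e. k = 3.

3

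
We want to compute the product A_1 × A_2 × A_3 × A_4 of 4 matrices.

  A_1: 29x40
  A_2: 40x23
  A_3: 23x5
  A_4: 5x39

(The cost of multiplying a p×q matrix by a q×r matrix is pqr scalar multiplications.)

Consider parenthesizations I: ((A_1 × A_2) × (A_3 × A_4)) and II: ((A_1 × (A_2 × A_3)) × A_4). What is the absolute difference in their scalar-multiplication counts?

Order I = ((A_1 × A_2) × (A_3 × A_4)): (A_1 × A_2): 29×40 by 40×23 → 29×23, cost 29·40·23 = 26680; (A_3 × A_4): 23×5 by 5×39 → 23×39, cost 23·5·39 = 4485; ((A_1 × A_2) × (A_3 × A_4)): 29×23 by 23×39 → 29×39, cost 29·23·39 = 26013; cumulative 57178. Total 57178.
Order II = ((A_1 × (A_2 × A_3)) × A_4): (A_2 × A_3): 40×23 by 23×5 → 40×5, cost 40·23·5 = 4600; (A_1 × (A_2 × A_3)): 29×40 by 40×5 → 29×5, cost 29·40·5 = 5800; cumulative 10400; ((A_1 × (A_2 × A_3)) × A_4): 29×5 by 5×39 → 29×39, cost 29·5·39 = 5655; cumulative 16055. Total 16055.
Difference: |57178 − 16055| = 41123.

41123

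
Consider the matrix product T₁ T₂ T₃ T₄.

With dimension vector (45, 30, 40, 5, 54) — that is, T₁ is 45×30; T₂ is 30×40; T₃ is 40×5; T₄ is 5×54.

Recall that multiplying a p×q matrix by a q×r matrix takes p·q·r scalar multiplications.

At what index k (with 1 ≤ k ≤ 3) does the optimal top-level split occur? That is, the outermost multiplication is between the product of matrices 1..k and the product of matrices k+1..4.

Adjacent pairs: T₁T₂ = 45·30·40 = 54000; T₂T₃ = 30·40·5 = 6000; T₃T₄ = 40·5·54 = 10800.
Length 3: T₁..T₃: k=1: 0+6000+45·30·5=12750; k=2: 54000+0+45·40·5=63000 → min 12750 | T₂..T₄: k=2: 0+10800+30·40·54=75600; k=3: 6000+0+30·5·54=14100 → min 14100.
Top-level splits: k=1: (T₁..T₁)·(T₂..T₄) → 0+14100+45·30·54 = 87000; k=2: (T₁..T₂)·(T₃..T₄) → 54000+10800+45·40·54 = 162000; k=3: (T₁..T₃)·(T₄..T₄) → 12750+0+45·5·54 = 24900.
Best split is after T₃, i.e. k = 3.

3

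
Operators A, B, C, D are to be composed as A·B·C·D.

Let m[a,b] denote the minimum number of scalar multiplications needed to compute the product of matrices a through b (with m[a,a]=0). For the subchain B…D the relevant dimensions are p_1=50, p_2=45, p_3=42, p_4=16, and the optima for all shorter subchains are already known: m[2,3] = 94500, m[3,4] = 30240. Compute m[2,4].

m[2,4] = min over k∈[2,3] of m[2,k]+m[k+1,4]+p_{1}·p_k·p_{4}.
k=2: 0 + 30240 + 50·45·16 = 66240; k=3: 94500 + 0 + 50·42·16 = 128100.
Minimum: 66240 at k=2.

66240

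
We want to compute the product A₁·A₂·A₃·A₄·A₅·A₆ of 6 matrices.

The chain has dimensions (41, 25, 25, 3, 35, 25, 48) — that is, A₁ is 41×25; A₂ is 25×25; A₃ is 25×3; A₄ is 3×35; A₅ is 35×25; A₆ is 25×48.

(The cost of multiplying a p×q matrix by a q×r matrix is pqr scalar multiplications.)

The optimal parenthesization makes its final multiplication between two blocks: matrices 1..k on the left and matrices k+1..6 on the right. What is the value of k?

Adjacent pairs: A₁A₂ = 41·25·25 = 25625; A₂A₃ = 25·25·3 = 1875; A₃A₄ = 25·3·35 = 2625; A₄A₅ = 3·35·25 = 2625; A₅A₆ = 35·25·48 = 42000.
Length 3: A₁..A₃: k=1: 0+1875+41·25·3=4950; k=2: 25625+0+41·25·3=28700 → min 4950 | A₂..A₄: k=2: 0+2625+25·25·35=24500; k=3: 1875+0+25·3·35=4500 → min 4500 | A₃..A₅: k=3: 0+2625+25·3·25=4500; k=4: 2625+0+25·35·25=24500 → min 4500 | A₄..A₆: k=4: 0+42000+3·35·48=47040; k=5: 2625+0+3·25·48=6225 → min 6225.
Length 4: A₁..A₄: k=1: 0+4500+41·25·35=40375; k=2: 25625+2625+41·25·35=64125; k=3: 4950+0+41·3·35=9255 → min 9255 | A₂..A₅: k=2: 0+4500+25·25·25=20125; k=3: 1875+2625+25·3·25=6375; k=4: 4500+0+25·35·25=26375 → min 6375 | A₃..A₆: k=3: 0+6225+25·3·48=9825; k=4: 2625+42000+25·35·48=86625; k=5: 4500+0+25·25·48=34500 → min 9825.
Length 5: A₁..A₅: k=1: 0+6375+41·25·25=32000; k=2: 25625+4500+41·25·25=55750; k=3: 4950+2625+41·3·25=10650; k=4: 9255+0+41·35·25=45130 → min 10650 | A₂..A₆: k=2: 0+9825+25·25·48=39825; k=3: 1875+6225+25·3·48=11700; k=4: 4500+42000+25·35·48=88500; k=5: 6375+0+25·25·48=36375 → min 11700.
Top-level splits: k=1: (A₁..A₁)·(A₂..A₆) → 0+11700+41·25·48 = 60900; k=2: (A₁..A₂)·(A₃..A₆) → 25625+9825+41·25·48 = 84650; k=3: (A₁..A₃)·(A₄..A₆) → 4950+6225+41·3·48 = 17079; k=4: (A₁..A₄)·(A₅..A₆) → 9255+42000+41·35·48 = 120135; k=5: (A₁..A₅)·(A₆..A₆) → 10650+0+41·25·48 = 59850.
Best split is after A₃, i.e. k = 3.

3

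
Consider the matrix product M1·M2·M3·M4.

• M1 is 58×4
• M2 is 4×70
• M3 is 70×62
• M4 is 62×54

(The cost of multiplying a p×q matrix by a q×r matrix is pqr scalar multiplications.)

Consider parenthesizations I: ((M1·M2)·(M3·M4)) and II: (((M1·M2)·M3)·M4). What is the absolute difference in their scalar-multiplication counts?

7696

Order I = ((M1·M2)·(M3·M4)): (M1·M2): 58×4 by 4×70 → 58×70, cost 58·4·70 = 16240; (M3·M4): 70×62 by 62×54 → 70×54, cost 70·62·54 = 234360; ((M1·M2)·(M3·M4)): 58×70 by 70×54 → 58×54, cost 58·70·54 = 219240; cumulative 469840. Total 469840.
Order II = (((M1·M2)·M3)·M4): (M1·M2): 58×4 by 4×70 → 58×70, cost 58·4·70 = 16240; ((M1·M2)·M3): 58×70 by 70×62 → 58×62, cost 58·70·62 = 251720; cumulative 267960; (((M1·M2)·M3)·M4): 58×62 by 62×54 → 58×54, cost 58·62·54 = 194184; cumulative 462144. Total 462144.
Difference: |469840 − 462144| = 7696.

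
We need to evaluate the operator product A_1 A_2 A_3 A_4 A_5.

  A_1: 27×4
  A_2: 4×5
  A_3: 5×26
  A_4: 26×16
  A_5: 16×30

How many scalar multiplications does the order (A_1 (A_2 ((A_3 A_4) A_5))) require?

(A_3 A_4): 5×26 by 26×16 → 5×16, cost 5·26·16 = 2080
((A_3 A_4) A_5): 5×16 by 16×30 → 5×30, cost 5·16·30 = 2400; cumulative 4480
(A_2 ((A_3 A_4) A_5)): 4×5 by 5×30 → 4×30, cost 4·5·30 = 600; cumulative 5080
(A_1 (A_2 ((A_3 A_4) A_5))): 27×4 by 4×30 → 27×30, cost 27·4·30 = 3240; cumulative 8320
Total: 8320 scalar multiplications.

8320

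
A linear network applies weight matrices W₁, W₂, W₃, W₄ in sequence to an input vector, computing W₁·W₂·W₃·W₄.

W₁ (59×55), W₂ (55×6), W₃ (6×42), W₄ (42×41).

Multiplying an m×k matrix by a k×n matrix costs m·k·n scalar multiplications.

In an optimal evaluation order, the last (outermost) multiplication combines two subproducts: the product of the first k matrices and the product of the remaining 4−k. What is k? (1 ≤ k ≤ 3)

2

Adjacent pairs: W₁W₂ = 59·55·6 = 19470; W₂W₃ = 55·6·42 = 13860; W₃W₄ = 6·42·41 = 10332.
Length 3: W₁..W₃: k=1: 0+13860+59·55·42=150150; k=2: 19470+0+59·6·42=34338 → min 34338 | W₂..W₄: k=2: 0+10332+55·6·41=23862; k=3: 13860+0+55·42·41=108570 → min 23862.
Top-level splits: k=1: (W₁..W₁)·(W₂..W₄) → 0+23862+59·55·41 = 156907; k=2: (W₁..W₂)·(W₃..W₄) → 19470+10332+59·6·41 = 44316; k=3: (W₁..W₃)·(W₄..W₄) → 34338+0+59·42·41 = 135936.
Best split is after W₂, i.e. k = 2.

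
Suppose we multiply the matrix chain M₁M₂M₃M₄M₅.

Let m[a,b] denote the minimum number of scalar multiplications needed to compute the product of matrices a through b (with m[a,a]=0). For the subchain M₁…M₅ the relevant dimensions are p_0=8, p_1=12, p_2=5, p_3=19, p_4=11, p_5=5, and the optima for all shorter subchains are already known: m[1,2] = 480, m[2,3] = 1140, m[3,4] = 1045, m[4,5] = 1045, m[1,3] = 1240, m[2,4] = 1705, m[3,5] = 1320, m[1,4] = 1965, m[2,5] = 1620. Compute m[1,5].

m[1,5] = min over k∈[1,4] of m[1,k]+m[k+1,5]+p_{0}·p_k·p_{5}.
k=1: 0 + 1620 + 8·12·5 = 2100; k=2: 480 + 1320 + 8·5·5 = 2000; k=3: 1240 + 1045 + 8·19·5 = 3045; k=4: 1965 + 0 + 8·11·5 = 2405.
Minimum: 2000 at k=2.

2000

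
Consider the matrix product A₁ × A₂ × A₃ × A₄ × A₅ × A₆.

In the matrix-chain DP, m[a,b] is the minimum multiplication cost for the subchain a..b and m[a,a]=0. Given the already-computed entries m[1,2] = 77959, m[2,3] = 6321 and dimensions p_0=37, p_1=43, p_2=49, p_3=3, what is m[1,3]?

11094

m[1,3] = min over k∈[1,2] of m[1,k]+m[k+1,3]+p_{0}·p_k·p_{3}.
k=1: 0 + 6321 + 37·43·3 = 11094; k=2: 77959 + 0 + 37·49·3 = 83398.
Minimum: 11094 at k=1.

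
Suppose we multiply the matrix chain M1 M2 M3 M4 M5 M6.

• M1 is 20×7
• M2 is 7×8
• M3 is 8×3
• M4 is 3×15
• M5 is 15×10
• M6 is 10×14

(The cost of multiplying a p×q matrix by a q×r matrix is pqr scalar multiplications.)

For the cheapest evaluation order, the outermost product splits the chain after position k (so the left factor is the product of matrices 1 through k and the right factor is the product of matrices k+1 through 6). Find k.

Adjacent pairs: M1M2 = 20·7·8 = 1120; M2M3 = 7·8·3 = 168; M3M4 = 8·3·15 = 360; M4M5 = 3·15·10 = 450; M5M6 = 15·10·14 = 2100.
Length 3: M1..M3: k=1: 0+168+20·7·3=588; k=2: 1120+0+20·8·3=1600 → min 588 | M2..M4: k=2: 0+360+7·8·15=1200; k=3: 168+0+7·3·15=483 → min 483 | M3..M5: k=3: 0+450+8·3·10=690; k=4: 360+0+8·15·10=1560 → min 690 | M4..M6: k=4: 0+2100+3·15·14=2730; k=5: 450+0+3·10·14=870 → min 870.
Length 4: M1..M4: k=1: 0+483+20·7·15=2583; k=2: 1120+360+20·8·15=3880; k=3: 588+0+20·3·15=1488 → min 1488 | M2..M5: k=2: 0+690+7·8·10=1250; k=3: 168+450+7·3·10=828; k=4: 483+0+7·15·10=1533 → min 828 | M3..M6: k=3: 0+870+8·3·14=1206; k=4: 360+2100+8·15·14=4140; k=5: 690+0+8·10·14=1810 → min 1206.
Length 5: M1..M5: k=1: 0+828+20·7·10=2228; k=2: 1120+690+20·8·10=3410; k=3: 588+450+20·3·10=1638; k=4: 1488+0+20·15·10=4488 → min 1638 | M2..M6: k=2: 0+1206+7·8·14=1990; k=3: 168+870+7·3·14=1332; k=4: 483+2100+7·15·14=4053; k=5: 828+0+7·10·14=1808 → min 1332.
Top-level splits: k=1: (M1..M1)·(M2..M6) → 0+1332+20·7·14 = 3292; k=2: (M1..M2)·(M3..M6) → 1120+1206+20·8·14 = 4566; k=3: (M1..M3)·(M4..M6) → 588+870+20·3·14 = 2298; k=4: (M1..M4)·(M5..M6) → 1488+2100+20·15·14 = 7788; k=5: (M1..M5)·(M6..M6) → 1638+0+20·10·14 = 4438.
Best split is after M3, i.e. k = 3.

3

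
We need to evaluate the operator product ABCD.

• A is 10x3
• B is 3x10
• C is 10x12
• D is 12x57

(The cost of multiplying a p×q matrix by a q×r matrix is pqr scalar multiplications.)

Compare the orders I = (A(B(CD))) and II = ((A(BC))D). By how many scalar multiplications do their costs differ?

Order I = (A(B(CD))): (CD): 10×12 by 12×57 → 10×57, cost 10·12·57 = 6840; (B(CD)): 3×10 by 10×57 → 3×57, cost 3·10·57 = 1710; cumulative 8550; (A(B(CD))): 10×3 by 3×57 → 10×57, cost 10·3·57 = 1710; cumulative 10260. Total 10260.
Order II = ((A(BC))D): (BC): 3×10 by 10×12 → 3×12, cost 3·10·12 = 360; (A(BC)): 10×3 by 3×12 → 10×12, cost 10·3·12 = 360; cumulative 720; ((A(BC))D): 10×12 by 12×57 → 10×57, cost 10·12·57 = 6840; cumulative 7560. Total 7560.
Difference: |10260 − 7560| = 2700.

2700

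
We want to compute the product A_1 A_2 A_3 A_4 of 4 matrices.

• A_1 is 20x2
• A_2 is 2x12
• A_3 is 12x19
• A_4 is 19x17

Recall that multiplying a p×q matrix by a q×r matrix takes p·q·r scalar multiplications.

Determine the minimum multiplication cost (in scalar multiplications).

Adjacent pairs: A_1A_2 = 20·2·12 = 480; A_2A_3 = 2·12·19 = 456; A_3A_4 = 12·19·17 = 3876.
Length 3: A_1..A_3: k=1: 0+456+20·2·19=1216; k=2: 480+0+20·12·19=5040 → min 1216 | A_2..A_4: k=2: 0+3876+2·12·17=4284; k=3: 456+0+2·19·17=1102 → min 1102.
Length 4: A_1..A_4: k=1: 0+1102+20·2·17=1782; k=2: 480+3876+20·12·17=8436; k=3: 1216+0+20·19·17=7676 → min 1782.
Optimal order: (A_1 ((A_2 A_3) A_4)) with cost 1782.

1782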